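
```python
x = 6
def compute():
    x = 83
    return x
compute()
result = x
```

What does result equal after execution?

Step 1: Global x = 6.
Step 2: compute() creates local x = 83 (shadow, not modification).
Step 3: After compute() returns, global x is unchanged. result = 6

The answer is 6.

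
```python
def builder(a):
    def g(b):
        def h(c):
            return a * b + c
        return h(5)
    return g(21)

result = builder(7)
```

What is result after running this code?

Step 1: a = 7, b = 21, c = 5.
Step 2: h() computes a * b + c = 7 * 21 + 5 = 152.
Step 3: result = 152

The answer is 152.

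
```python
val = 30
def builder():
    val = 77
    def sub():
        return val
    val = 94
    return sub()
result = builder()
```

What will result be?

Step 1: builder() sets val = 77, then later val = 94.
Step 2: sub() is called after val is reassigned to 94. Closures capture variables by reference, not by value.
Step 3: result = 94

The answer is 94.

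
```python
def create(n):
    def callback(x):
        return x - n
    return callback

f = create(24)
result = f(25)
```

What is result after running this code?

Step 1: create(24) creates a closure capturing n = 24.
Step 2: f(25) computes 25 - 24 = 1.
Step 3: result = 1

The answer is 1.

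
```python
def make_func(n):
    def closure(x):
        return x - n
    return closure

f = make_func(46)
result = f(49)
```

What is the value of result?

Step 1: make_func(46) creates a closure capturing n = 46.
Step 2: f(49) computes 49 - 46 = 3.
Step 3: result = 3

The answer is 3.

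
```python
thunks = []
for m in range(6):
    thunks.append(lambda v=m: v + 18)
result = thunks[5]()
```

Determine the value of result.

Step 1: Default argument v=m captures m's value at definition time.
Step 2: thunks[5] was defined when m = 5, so v defaults to 5.
Step 3: result = 5 + 18 = 23 (default arg fixes the late binding issue)

The answer is 23.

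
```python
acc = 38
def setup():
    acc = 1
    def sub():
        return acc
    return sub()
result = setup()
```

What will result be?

Step 1: acc = 38 globally, but setup() defines acc = 1 locally.
Step 2: sub() looks up acc. Not in local scope, so checks enclosing scope (setup) and finds acc = 1.
Step 3: result = 1

The answer is 1.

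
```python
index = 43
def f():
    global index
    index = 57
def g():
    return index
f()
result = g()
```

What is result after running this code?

Step 1: index = 43.
Step 2: f() sets global index = 57.
Step 3: g() reads global index = 57. result = 57

The answer is 57.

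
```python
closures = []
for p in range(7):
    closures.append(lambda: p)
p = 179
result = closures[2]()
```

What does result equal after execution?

Step 1: Lambdas capture the variable p by reference, not by value.
Step 2: After the loop, p is reassigned to 179.
Step 3: closures[2]() looks up the current p = 179. result = 179

The answer is 179.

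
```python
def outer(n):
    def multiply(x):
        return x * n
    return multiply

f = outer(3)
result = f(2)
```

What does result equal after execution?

Step 1: outer(3) returns multiply closure with n = 3.
Step 2: f(2) computes 2 * 3 = 6.
Step 3: result = 6

The answer is 6.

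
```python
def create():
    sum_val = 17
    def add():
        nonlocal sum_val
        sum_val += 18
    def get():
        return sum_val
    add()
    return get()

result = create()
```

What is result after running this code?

Step 1: sum_val = 17. add() modifies it via nonlocal, get() reads it.
Step 2: add() makes sum_val = 17 + 18 = 35.
Step 3: get() returns 35. result = 35

The answer is 35.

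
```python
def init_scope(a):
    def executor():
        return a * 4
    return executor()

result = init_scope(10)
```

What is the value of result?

Step 1: init_scope(10) binds parameter a = 10.
Step 2: executor() accesses a = 10 from enclosing scope.
Step 3: result = 10 * 4 = 40

The answer is 40.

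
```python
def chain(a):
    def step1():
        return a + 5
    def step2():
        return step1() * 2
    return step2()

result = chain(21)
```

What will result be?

Step 1: chain(21) captures a = 21.
Step 2: step2() calls step1() which returns 21 + 5 = 26.
Step 3: step2() returns 26 * 2 = 52

The answer is 52.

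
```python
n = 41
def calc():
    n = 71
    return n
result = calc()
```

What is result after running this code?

Step 1: Global n = 41.
Step 2: calc() creates local n = 71, shadowing the global.
Step 3: Returns local n = 71. result = 71

The answer is 71.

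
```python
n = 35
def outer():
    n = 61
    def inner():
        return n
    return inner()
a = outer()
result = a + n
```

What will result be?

Step 1: outer() has local n = 61. inner() reads from enclosing.
Step 2: outer() returns 61. Global n = 35 unchanged.
Step 3: result = 61 + 35 = 96

The answer is 96.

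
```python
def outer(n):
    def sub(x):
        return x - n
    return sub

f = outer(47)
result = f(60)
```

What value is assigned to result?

Step 1: outer(47) creates a closure capturing n = 47.
Step 2: f(60) computes 60 - 47 = 13.
Step 3: result = 13

The answer is 13.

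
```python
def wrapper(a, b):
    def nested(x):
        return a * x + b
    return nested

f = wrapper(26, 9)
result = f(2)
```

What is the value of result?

Step 1: wrapper(26, 9) captures a = 26, b = 9.
Step 2: f(2) computes 26 * 2 + 9 = 61.
Step 3: result = 61

The answer is 61.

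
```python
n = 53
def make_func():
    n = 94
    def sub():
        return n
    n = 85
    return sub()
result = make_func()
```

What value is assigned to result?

Step 1: make_func() sets n = 94, then later n = 85.
Step 2: sub() is called after n is reassigned to 85. Closures capture variables by reference, not by value.
Step 3: result = 85

The answer is 85.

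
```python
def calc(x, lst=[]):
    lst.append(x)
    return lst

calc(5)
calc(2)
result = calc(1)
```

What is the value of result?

Step 1: Mutable default argument gotcha! The list [] is created once.
Step 2: Each call appends to the SAME list: [5], [5, 2], [5, 2, 1].
Step 3: result = [5, 2, 1]

The answer is [5, 2, 1].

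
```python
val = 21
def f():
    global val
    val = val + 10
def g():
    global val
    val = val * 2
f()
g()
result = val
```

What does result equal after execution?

Step 1: val = 21.
Step 2: f() adds 10: val = 21 + 10 = 31.
Step 3: g() doubles: val = 31 * 2 = 62.
Step 4: result = 62

The answer is 62.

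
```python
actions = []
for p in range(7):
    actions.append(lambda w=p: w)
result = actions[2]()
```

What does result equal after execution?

Step 1: Default argument w=p captures p's value at each iteration.
Step 2: actions[2] captured w = 2 when p was 2.
Step 3: result = 2

The answer is 2.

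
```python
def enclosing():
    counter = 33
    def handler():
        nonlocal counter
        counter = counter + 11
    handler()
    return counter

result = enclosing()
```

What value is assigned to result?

Step 1: enclosing() sets counter = 33.
Step 2: handler() uses nonlocal to modify counter in enclosing's scope: counter = 33 + 11 = 44.
Step 3: enclosing() returns the modified counter = 44

The answer is 44.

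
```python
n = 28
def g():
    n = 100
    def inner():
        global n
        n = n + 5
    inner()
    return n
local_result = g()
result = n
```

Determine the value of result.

Step 1: Global n = 28. g() creates local n = 100.
Step 2: inner() declares global n and adds 5: global n = 28 + 5 = 33.
Step 3: g() returns its local n = 100 (unaffected by inner).
Step 4: result = global n = 33

The answer is 33.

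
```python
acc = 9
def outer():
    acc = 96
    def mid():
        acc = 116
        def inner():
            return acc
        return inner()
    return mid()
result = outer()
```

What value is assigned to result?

Step 1: Three levels of shadowing: global 9, outer 96, mid 116.
Step 2: inner() finds acc = 116 in enclosing mid() scope.
Step 3: result = 116

The answer is 116.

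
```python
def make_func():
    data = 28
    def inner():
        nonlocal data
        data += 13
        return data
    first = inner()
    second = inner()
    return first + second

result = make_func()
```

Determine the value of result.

Step 1: data starts at 28.
Step 2: First call: data = 28 + 13 = 41, returns 41.
Step 3: Second call: data = 41 + 13 = 54, returns 54.
Step 4: result = 41 + 54 = 95

The answer is 95.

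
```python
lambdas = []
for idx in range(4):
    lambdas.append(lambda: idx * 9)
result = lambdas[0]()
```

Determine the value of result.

Step 1: All lambdas reference the same variable idx (late binding).
Step 2: After the loop, idx = 3. Every lambda returns idx * 9.
Step 3: lambdas[0]() = 3 * 9 = 27

The answer is 27.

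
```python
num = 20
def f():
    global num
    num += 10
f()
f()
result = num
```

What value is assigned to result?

Step 1: num = 20.
Step 2: First f(): num = 20 + 10 = 30.
Step 3: Second f(): num = 30 + 10 = 40. result = 40

The answer is 40.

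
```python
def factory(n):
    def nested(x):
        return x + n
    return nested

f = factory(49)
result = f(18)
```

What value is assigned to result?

Step 1: factory(49) creates a closure that captures n = 49.
Step 2: f(18) calls the closure with x = 18, returning 18 + 49 = 67.
Step 3: result = 67

The answer is 67.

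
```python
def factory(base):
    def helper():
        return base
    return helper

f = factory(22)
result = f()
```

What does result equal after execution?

Step 1: factory(22) creates closure capturing base = 22.
Step 2: f() returns the captured base = 22.
Step 3: result = 22

The answer is 22.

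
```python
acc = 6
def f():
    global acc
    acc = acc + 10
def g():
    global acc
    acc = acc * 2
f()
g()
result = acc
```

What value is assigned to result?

Step 1: acc = 6.
Step 2: f() adds 10: acc = 6 + 10 = 16.
Step 3: g() doubles: acc = 16 * 2 = 32.
Step 4: result = 32

The answer is 32.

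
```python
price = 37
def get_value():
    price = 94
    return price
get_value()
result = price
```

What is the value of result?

Step 1: price = 37 globally.
Step 2: get_value() creates a LOCAL price = 94 (no global keyword!).
Step 3: The global price is unchanged. result = 37

The answer is 37.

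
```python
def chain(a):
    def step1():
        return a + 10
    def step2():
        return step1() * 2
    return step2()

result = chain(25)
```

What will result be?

Step 1: chain(25) captures a = 25.
Step 2: step2() calls step1() which returns 25 + 10 = 35.
Step 3: step2() returns 35 * 2 = 70

The answer is 70.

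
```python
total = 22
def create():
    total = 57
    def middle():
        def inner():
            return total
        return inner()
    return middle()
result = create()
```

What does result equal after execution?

Step 1: create() defines total = 57. middle() and inner() have no local total.
Step 2: inner() checks local (none), enclosing middle() (none), enclosing create() and finds total = 57.
Step 3: result = 57

The answer is 57.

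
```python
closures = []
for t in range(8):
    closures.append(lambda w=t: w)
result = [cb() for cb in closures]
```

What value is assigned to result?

Step 1: Default arg w=t captures t at each iteration.
Step 2: Each lambda has its own default: 0, 1, ..., 7.
Step 3: result = [0, 1, 2, 3, 4, 5, 6, 7]

The answer is [0, 1, 2, 3, 4, 5, 6, 7].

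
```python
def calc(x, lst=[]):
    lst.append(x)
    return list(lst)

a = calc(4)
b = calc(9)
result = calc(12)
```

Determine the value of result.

Step 1: Default list is shared. list() creates copies for return values.
Step 2: Internal list grows: [4] -> [4, 9] -> [4, 9, 12].
Step 3: result = [4, 9, 12]

The answer is [4, 9, 12].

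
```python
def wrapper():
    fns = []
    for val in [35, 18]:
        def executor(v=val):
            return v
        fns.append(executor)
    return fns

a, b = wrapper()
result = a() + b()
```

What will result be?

Step 1: Default argument v=val captures val at each iteration.
Step 2: a() returns 35 (captured at first iteration), b() returns 18 (captured at second).
Step 3: result = 35 + 18 = 53

The answer is 53.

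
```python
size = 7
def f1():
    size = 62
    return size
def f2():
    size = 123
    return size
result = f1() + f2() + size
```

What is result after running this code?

Step 1: Each function shadows global size with its own local.
Step 2: f1() returns 62, f2() returns 123.
Step 3: Global size = 7 is unchanged. result = 62 + 123 + 7 = 192

The answer is 192.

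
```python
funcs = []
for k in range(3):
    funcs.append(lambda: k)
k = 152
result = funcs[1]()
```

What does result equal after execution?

Step 1: Lambdas capture the variable k by reference, not by value.
Step 2: After the loop, k is reassigned to 152.
Step 3: funcs[1]() looks up the current k = 152. result = 152

The answer is 152.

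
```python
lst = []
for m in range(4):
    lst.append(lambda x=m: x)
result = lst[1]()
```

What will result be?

Step 1: Default argument x=m captures m's value at each iteration.
Step 2: lst[1] captured x = 1 when m was 1.
Step 3: result = 1

The answer is 1.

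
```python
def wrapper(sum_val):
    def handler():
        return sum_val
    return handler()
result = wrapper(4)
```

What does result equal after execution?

Step 1: wrapper(4) binds parameter sum_val = 4.
Step 2: handler() looks up sum_val in enclosing scope and finds the parameter sum_val = 4.
Step 3: result = 4

The answer is 4.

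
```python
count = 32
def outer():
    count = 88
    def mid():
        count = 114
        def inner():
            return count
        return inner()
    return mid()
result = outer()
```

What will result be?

Step 1: Three levels of shadowing: global 32, outer 88, mid 114.
Step 2: inner() finds count = 114 in enclosing mid() scope.
Step 3: result = 114

The answer is 114.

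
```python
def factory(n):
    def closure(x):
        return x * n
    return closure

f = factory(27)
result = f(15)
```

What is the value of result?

Step 1: factory(27) creates a closure capturing n = 27.
Step 2: f(15) computes 15 * 27 = 405.
Step 3: result = 405

The answer is 405.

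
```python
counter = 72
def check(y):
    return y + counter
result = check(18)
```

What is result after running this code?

Step 1: counter = 72 is defined globally.
Step 2: check(18) uses parameter y = 18 and looks up counter from global scope = 72.
Step 3: result = 18 + 72 = 90

The answer is 90.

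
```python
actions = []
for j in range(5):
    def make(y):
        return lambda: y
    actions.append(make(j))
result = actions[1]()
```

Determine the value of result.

Step 1: make(j) creates a new scope capturing y = j at call time.
Step 2: actions[1] = make(1), so its lambda captures y = 1.
Step 3: result = 1 (closure factory fixes late binding)

The answer is 1.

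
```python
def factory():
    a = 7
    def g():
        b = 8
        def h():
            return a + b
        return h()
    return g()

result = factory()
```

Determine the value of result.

Step 1: factory() defines a = 7. g() defines b = 8.
Step 2: h() accesses both from enclosing scopes: a = 7, b = 8.
Step 3: result = 7 + 8 = 15

The answer is 15.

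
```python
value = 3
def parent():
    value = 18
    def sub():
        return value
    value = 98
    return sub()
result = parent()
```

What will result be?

Step 1: parent() sets value = 18, then later value = 98.
Step 2: sub() is called after value is reassigned to 98. Closures capture variables by reference, not by value.
Step 3: result = 98

The answer is 98.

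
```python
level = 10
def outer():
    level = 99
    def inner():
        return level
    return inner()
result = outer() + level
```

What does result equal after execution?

Step 1: Global level = 10. outer() shadows with level = 99.
Step 2: inner() returns enclosing level = 99. outer() = 99.
Step 3: result = 99 + global level (10) = 109

The answer is 109.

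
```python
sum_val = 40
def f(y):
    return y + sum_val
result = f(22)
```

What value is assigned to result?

Step 1: sum_val = 40 is defined globally.
Step 2: f(22) uses parameter y = 22 and looks up sum_val from global scope = 40.
Step 3: result = 22 + 40 = 62

The answer is 62.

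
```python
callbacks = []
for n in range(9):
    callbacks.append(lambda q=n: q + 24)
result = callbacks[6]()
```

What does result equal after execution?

Step 1: Default argument q=n captures n's value at definition time.
Step 2: callbacks[6] was defined when n = 6, so q defaults to 6.
Step 3: result = 6 + 24 = 30 (default arg fixes the late binding issue)

The answer is 30.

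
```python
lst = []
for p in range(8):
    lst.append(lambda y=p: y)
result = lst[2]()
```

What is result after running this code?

Step 1: Default argument y=p captures p's value at each iteration.
Step 2: lst[2] captured y = 2 when p was 2.
Step 3: result = 2

The answer is 2.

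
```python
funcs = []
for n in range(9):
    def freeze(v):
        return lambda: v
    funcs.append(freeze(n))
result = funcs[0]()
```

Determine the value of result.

Step 1: freeze(n) creates a new scope capturing v = n at call time.
Step 2: funcs[0] = freeze(0), so its lambda captures v = 0.
Step 3: result = 0 (closure factory fixes late binding)

The answer is 0.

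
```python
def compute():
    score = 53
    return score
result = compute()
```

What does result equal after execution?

Step 1: compute() defines score = 53 in its local scope.
Step 2: return score finds the local variable score = 53.
Step 3: result = 53

The answer is 53.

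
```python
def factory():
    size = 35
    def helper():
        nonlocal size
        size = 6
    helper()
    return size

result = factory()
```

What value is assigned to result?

Step 1: factory() sets size = 35.
Step 2: helper() uses nonlocal to reassign size = 6.
Step 3: result = 6

The answer is 6.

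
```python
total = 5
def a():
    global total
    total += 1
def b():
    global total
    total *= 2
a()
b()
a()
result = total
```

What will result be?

Step 1: total = 5.
Step 2: a(): total = 5 + 1 = 6.
Step 3: b(): total = 6 * 2 = 12.
Step 4: a(): total = 12 + 1 = 13

The answer is 13.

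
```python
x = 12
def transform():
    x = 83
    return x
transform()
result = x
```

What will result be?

Step 1: x = 12 globally.
Step 2: transform() creates a LOCAL x = 83 (no global keyword!).
Step 3: The global x is unchanged. result = 12

The answer is 12.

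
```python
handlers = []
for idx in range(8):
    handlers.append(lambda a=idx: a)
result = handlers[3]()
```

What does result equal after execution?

Step 1: Default argument a=idx captures idx's value at each iteration.
Step 2: handlers[3] captured a = 3 when idx was 3.
Step 3: result = 3

The answer is 3.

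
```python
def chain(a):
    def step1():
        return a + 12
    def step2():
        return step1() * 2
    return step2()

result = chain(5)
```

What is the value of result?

Step 1: chain(5) captures a = 5.
Step 2: step2() calls step1() which returns 5 + 12 = 17.
Step 3: step2() returns 17 * 2 = 34

The answer is 34.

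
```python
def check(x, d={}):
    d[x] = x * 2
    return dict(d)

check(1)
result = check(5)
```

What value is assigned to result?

Step 1: Mutable default dict is shared across calls.
Step 2: First call adds 1: 2. Second call adds 5: 10.
Step 3: result = {1: 2, 5: 10}

The answer is {1: 2, 5: 10}.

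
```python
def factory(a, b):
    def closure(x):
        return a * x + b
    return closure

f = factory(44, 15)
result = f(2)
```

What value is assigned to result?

Step 1: factory(44, 15) captures a = 44, b = 15.
Step 2: f(2) computes 44 * 2 + 15 = 103.
Step 3: result = 103

The answer is 103.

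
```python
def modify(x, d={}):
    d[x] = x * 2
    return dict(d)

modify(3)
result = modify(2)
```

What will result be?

Step 1: Mutable default dict is shared across calls.
Step 2: First call adds 3: 6. Second call adds 2: 4.
Step 3: result = {3: 6, 2: 4}

The answer is {3: 6, 2: 4}.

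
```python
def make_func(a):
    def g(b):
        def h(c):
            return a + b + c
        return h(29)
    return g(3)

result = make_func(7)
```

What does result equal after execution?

Step 1: a = 7, b = 3, c = 29 across three nested scopes.
Step 2: h() accesses all three via LEGB rule.
Step 3: result = 7 + 3 + 29 = 39

The answer is 39.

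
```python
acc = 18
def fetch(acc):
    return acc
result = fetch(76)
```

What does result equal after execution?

Step 1: Global acc = 18.
Step 2: fetch(76) takes parameter acc = 76, which shadows the global.
Step 3: result = 76

The answer is 76.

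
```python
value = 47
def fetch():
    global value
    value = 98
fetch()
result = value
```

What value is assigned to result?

Step 1: value = 47 globally.
Step 2: fetch() declares global value and sets it to 98.
Step 3: After fetch(), global value = 98. result = 98

The answer is 98.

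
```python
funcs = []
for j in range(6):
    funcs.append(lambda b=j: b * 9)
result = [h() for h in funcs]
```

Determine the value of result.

Step 1: Default arg b=j captures j at each iteration.
Step 2: funcs[k] has b defaulting to k, returns k * 9.
Step 3: result = [0, 9, 18, 27, 36, 45]

The answer is [0, 9, 18, 27, 36, 45].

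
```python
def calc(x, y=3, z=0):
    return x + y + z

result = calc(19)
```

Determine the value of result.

Step 1: calc(19) uses defaults y = 3, z = 0.
Step 2: Returns 19 + 3 + 0 = 22.
Step 3: result = 22

The answer is 22.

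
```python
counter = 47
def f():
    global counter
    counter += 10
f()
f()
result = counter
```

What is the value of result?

Step 1: counter = 47.
Step 2: First f(): counter = 47 + 10 = 57.
Step 3: Second f(): counter = 57 + 10 = 67. result = 67

The answer is 67.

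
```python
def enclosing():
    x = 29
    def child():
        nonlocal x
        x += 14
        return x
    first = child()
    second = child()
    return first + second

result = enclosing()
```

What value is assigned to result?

Step 1: x starts at 29.
Step 2: First call: x = 29 + 14 = 43, returns 43.
Step 3: Second call: x = 43 + 14 = 57, returns 57.
Step 4: result = 43 + 57 = 100

The answer is 100.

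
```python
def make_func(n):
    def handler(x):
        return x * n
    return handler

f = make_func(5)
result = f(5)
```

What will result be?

Step 1: make_func(5) creates a closure capturing n = 5.
Step 2: f(5) computes 5 * 5 = 25.
Step 3: result = 25

The answer is 25.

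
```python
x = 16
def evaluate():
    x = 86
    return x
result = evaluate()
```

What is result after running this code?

Step 1: Global x = 16.
Step 2: evaluate() creates local x = 86, shadowing the global.
Step 3: Returns local x = 86. result = 86

The answer is 86.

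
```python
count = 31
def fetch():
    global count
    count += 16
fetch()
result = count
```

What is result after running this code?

Step 1: count = 31 globally.
Step 2: fetch() modifies global count: count += 16 = 47.
Step 3: result = 47

The answer is 47.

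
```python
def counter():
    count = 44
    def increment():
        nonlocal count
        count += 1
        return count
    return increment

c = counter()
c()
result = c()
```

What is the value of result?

Step 1: counter() creates closure with count = 44.
Step 2: Each c() call increments count via nonlocal. After 2 calls: 44 + 2 = 46.
Step 3: result = 46

The answer is 46.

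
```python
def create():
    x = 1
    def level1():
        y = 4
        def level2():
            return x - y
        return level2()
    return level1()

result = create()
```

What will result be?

Step 1: x = 1 in create. y = 4 in level1.
Step 2: level2() reads x = 1 and y = 4 from enclosing scopes.
Step 3: result = 1 - 4 = -3

The answer is -3.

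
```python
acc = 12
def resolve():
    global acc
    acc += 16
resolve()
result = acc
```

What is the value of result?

Step 1: acc = 12 globally.
Step 2: resolve() modifies global acc: acc += 16 = 28.
Step 3: result = 28

The answer is 28.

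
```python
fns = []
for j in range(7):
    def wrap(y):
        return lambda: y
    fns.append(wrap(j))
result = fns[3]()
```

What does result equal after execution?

Step 1: wrap(j) creates a new scope capturing y = j at call time.
Step 2: fns[3] = wrap(3), so its lambda captures y = 3.
Step 3: result = 3 (closure factory fixes late binding)

The answer is 3.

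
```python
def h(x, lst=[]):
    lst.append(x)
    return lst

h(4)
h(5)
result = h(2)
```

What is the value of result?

Step 1: Mutable default argument gotcha! The list [] is created once.
Step 2: Each call appends to the SAME list: [4], [4, 5], [4, 5, 2].
Step 3: result = [4, 5, 2]

The answer is [4, 5, 2].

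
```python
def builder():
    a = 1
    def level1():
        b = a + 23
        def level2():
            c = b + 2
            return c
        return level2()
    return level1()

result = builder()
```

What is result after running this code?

Step 1: a = 1. b = a + 23 = 24.
Step 2: c = b + 2 = 24 + 2 = 26.
Step 3: result = 26

The answer is 26.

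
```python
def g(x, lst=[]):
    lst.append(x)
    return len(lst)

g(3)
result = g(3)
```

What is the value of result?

Step 1: Mutable default list persists between calls.
Step 2: First call: lst = [3], len = 1. Second call: lst = [3, 3], len = 2.
Step 3: result = 2

The answer is 2.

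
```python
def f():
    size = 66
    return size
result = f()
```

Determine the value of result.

Step 1: f() defines size = 66 in its local scope.
Step 2: return size finds the local variable size = 66.
Step 3: result = 66

The answer is 66.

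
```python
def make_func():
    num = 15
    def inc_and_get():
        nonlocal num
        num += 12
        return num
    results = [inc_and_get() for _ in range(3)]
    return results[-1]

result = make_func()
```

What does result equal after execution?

Step 1: num = 15.
Step 2: Three calls to inc_and_get(), each adding 12.
Step 3: Last value = 15 + 12 * 3 = 51

The answer is 51.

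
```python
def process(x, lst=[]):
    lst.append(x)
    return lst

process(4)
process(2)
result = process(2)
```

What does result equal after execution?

Step 1: Mutable default argument gotcha! The list [] is created once.
Step 2: Each call appends to the SAME list: [4], [4, 2], [4, 2, 2].
Step 3: result = [4, 2, 2]

The answer is [4, 2, 2].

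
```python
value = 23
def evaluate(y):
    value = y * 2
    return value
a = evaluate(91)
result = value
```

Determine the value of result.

Step 1: Global value = 23.
Step 2: evaluate(91) creates local value = 91 * 2 = 182.
Step 3: Global value unchanged because no global keyword. result = 23

The answer is 23.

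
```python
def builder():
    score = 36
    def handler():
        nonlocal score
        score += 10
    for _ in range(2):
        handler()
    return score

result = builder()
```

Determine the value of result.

Step 1: score = 36.
Step 2: handler() is called 2 times in a loop, each adding 10 via nonlocal.
Step 3: score = 36 + 10 * 2 = 56

The answer is 56.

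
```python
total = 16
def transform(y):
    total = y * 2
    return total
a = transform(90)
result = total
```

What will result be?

Step 1: Global total = 16.
Step 2: transform(90) creates local total = 90 * 2 = 180.
Step 3: Global total unchanged because no global keyword. result = 16

The answer is 16.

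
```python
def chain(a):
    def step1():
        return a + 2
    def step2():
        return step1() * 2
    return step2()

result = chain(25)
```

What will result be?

Step 1: chain(25) captures a = 25.
Step 2: step2() calls step1() which returns 25 + 2 = 27.
Step 3: step2() returns 27 * 2 = 54

The answer is 54.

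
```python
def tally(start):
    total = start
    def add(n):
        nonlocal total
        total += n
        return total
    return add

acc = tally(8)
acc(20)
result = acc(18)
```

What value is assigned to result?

Step 1: tally(8) creates closure with total = 8.
Step 2: First acc(20): total = 8 + 20 = 28.
Step 3: Second acc(18): total = 28 + 18 = 46. result = 46

The answer is 46.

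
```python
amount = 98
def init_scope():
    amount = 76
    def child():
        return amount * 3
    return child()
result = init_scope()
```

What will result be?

Step 1: init_scope() shadows global amount with amount = 76.
Step 2: child() finds amount = 76 in enclosing scope, computes 76 * 3 = 228.
Step 3: result = 228

The answer is 228.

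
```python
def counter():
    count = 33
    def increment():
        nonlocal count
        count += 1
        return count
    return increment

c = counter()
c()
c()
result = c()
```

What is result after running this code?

Step 1: counter() creates closure with count = 33.
Step 2: Each c() call increments count via nonlocal. After 3 calls: 33 + 3 = 36.
Step 3: result = 36

The answer is 36.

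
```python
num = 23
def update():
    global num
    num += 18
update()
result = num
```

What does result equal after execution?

Step 1: num = 23 globally.
Step 2: update() modifies global num: num += 18 = 41.
Step 3: result = 41

The answer is 41.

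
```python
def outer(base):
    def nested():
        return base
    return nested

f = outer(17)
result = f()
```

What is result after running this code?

Step 1: outer(17) creates closure capturing base = 17.
Step 2: f() returns the captured base = 17.
Step 3: result = 17

The answer is 17.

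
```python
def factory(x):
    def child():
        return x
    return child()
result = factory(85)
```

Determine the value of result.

Step 1: factory(85) binds parameter x = 85.
Step 2: child() looks up x in enclosing scope and finds the parameter x = 85.
Step 3: result = 85

The answer is 85.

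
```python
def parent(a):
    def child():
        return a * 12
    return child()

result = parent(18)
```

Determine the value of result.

Step 1: parent(18) binds parameter a = 18.
Step 2: child() accesses a = 18 from enclosing scope.
Step 3: result = 18 * 12 = 216

The answer is 216.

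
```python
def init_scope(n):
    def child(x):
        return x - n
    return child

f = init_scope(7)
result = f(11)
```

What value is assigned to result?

Step 1: init_scope(7) creates a closure capturing n = 7.
Step 2: f(11) computes 11 - 7 = 4.
Step 3: result = 4

The answer is 4.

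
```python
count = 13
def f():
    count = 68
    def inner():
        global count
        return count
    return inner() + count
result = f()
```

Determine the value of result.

Step 1: Global count = 13. f() shadows with local count = 68.
Step 2: inner() uses global keyword, so inner() returns global count = 13.
Step 3: f() returns 13 + 68 = 81

The answer is 81.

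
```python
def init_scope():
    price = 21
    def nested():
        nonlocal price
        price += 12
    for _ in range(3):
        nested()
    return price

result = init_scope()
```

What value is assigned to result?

Step 1: price = 21.
Step 2: nested() is called 3 times in a loop, each adding 12 via nonlocal.
Step 3: price = 21 + 12 * 3 = 57

The answer is 57.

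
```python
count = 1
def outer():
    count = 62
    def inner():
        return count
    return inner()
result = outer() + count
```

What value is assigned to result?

Step 1: Global count = 1. outer() shadows with count = 62.
Step 2: inner() returns enclosing count = 62. outer() = 62.
Step 3: result = 62 + global count (1) = 63

The answer is 63.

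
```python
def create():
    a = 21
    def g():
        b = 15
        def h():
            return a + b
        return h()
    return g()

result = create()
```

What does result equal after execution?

Step 1: create() defines a = 21. g() defines b = 15.
Step 2: h() accesses both from enclosing scopes: a = 21, b = 15.
Step 3: result = 21 + 15 = 36

The answer is 36.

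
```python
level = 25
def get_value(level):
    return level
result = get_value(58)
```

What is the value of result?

Step 1: Global level = 25.
Step 2: get_value(58) takes parameter level = 58, which shadows the global.
Step 3: result = 58

The answer is 58.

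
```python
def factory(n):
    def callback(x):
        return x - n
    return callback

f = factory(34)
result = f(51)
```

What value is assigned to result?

Step 1: factory(34) creates a closure capturing n = 34.
Step 2: f(51) computes 51 - 34 = 17.
Step 3: result = 17

The answer is 17.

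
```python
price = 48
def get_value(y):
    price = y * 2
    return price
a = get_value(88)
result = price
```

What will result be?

Step 1: Global price = 48.
Step 2: get_value(88) creates local price = 88 * 2 = 176.
Step 3: Global price unchanged because no global keyword. result = 48

The answer is 48.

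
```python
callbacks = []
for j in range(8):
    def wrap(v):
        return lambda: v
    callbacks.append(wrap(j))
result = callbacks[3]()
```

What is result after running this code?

Step 1: wrap(j) creates a new scope capturing v = j at call time.
Step 2: callbacks[3] = wrap(3), so its lambda captures v = 3.
Step 3: result = 3 (closure factory fixes late binding)

The answer is 3.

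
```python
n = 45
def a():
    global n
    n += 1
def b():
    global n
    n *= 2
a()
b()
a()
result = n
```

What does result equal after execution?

Step 1: n = 45.
Step 2: a(): n = 45 + 1 = 46.
Step 3: b(): n = 46 * 2 = 92.
Step 4: a(): n = 92 + 1 = 93

The answer is 93.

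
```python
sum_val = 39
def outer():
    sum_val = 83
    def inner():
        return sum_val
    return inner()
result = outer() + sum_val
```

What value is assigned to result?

Step 1: Global sum_val = 39. outer() shadows with sum_val = 83.
Step 2: inner() returns enclosing sum_val = 83. outer() = 83.
Step 3: result = 83 + global sum_val (39) = 122

The answer is 122.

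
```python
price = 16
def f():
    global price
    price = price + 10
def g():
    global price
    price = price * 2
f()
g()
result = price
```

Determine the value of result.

Step 1: price = 16.
Step 2: f() adds 10: price = 16 + 10 = 26.
Step 3: g() doubles: price = 26 * 2 = 52.
Step 4: result = 52

The answer is 52.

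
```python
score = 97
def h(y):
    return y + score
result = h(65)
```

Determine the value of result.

Step 1: score = 97 is defined globally.
Step 2: h(65) uses parameter y = 65 and looks up score from global scope = 97.
Step 3: result = 65 + 97 = 162

The answer is 162.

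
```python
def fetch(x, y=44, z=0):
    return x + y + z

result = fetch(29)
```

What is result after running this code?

Step 1: fetch(29) uses defaults y = 44, z = 0.
Step 2: Returns 29 + 44 + 0 = 73.
Step 3: result = 73

The answer is 73.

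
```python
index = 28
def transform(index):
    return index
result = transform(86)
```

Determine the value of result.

Step 1: Global index = 28.
Step 2: transform(86) takes parameter index = 86, which shadows the global.
Step 3: result = 86

The answer is 86.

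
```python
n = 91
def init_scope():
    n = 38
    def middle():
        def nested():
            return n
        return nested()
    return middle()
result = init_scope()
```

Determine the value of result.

Step 1: init_scope() defines n = 38. middle() and nested() have no local n.
Step 2: nested() checks local (none), enclosing middle() (none), enclosing init_scope() and finds n = 38.
Step 3: result = 38

The answer is 38.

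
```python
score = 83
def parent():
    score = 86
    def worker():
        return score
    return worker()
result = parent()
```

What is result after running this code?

Step 1: score = 83 globally, but parent() defines score = 86 locally.
Step 2: worker() looks up score. Not in local scope, so checks enclosing scope (parent) and finds score = 86.
Step 3: result = 86

The answer is 86.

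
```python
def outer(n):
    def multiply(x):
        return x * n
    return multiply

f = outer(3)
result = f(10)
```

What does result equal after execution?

Step 1: outer(3) returns multiply closure with n = 3.
Step 2: f(10) computes 10 * 3 = 30.
Step 3: result = 30

The answer is 30.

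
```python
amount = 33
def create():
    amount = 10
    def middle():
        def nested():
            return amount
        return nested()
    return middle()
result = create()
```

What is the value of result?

Step 1: create() defines amount = 10. middle() and nested() have no local amount.
Step 2: nested() checks local (none), enclosing middle() (none), enclosing create() and finds amount = 10.
Step 3: result = 10

The answer is 10.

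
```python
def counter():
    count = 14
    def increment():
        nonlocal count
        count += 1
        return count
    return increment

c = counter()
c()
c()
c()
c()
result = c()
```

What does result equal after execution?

Step 1: counter() creates closure with count = 14.
Step 2: Each c() call increments count via nonlocal. After 5 calls: 14 + 5 = 19.
Step 3: result = 19

The answer is 19.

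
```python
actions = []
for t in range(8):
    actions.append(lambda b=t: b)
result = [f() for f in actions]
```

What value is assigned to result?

Step 1: Default arg b=t captures t at each iteration.
Step 2: Each lambda has its own default: 0, 1, ..., 7.
Step 3: result = [0, 1, 2, 3, 4, 5, 6, 7]

The answer is [0, 1, 2, 3, 4, 5, 6, 7].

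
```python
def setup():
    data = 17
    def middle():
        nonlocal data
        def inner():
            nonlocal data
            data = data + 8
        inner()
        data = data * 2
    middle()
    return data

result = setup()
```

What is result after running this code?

Step 1: data = 17.
Step 2: inner() adds 8: data = 17 + 8 = 25.
Step 3: middle() doubles: data = 25 * 2 = 50.
Step 4: result = 50

The answer is 50.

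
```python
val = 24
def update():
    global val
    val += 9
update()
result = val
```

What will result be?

Step 1: val = 24 globally.
Step 2: update() modifies global val: val += 9 = 33.
Step 3: result = 33

The answer is 33.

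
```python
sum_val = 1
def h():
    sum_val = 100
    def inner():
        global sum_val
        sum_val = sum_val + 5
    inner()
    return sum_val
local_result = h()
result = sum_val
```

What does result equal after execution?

Step 1: Global sum_val = 1. h() creates local sum_val = 100.
Step 2: inner() declares global sum_val and adds 5: global sum_val = 1 + 5 = 6.
Step 3: h() returns its local sum_val = 100 (unaffected by inner).
Step 4: result = global sum_val = 6

The answer is 6.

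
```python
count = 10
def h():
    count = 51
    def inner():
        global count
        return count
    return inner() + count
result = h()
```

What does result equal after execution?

Step 1: Global count = 10. h() shadows with local count = 51.
Step 2: inner() uses global keyword, so inner() returns global count = 10.
Step 3: h() returns 10 + 51 = 61

The answer is 61.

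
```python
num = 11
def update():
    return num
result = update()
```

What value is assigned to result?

Step 1: num = 11 is defined in the global scope.
Step 2: update() looks up num. No local num exists, so Python checks the global scope via LEGB rule and finds num = 11.
Step 3: result = 11

The answer is 11.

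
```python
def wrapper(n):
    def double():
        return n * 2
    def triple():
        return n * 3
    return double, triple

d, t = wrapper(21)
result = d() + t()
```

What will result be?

Step 1: Both closures capture the same n = 21.
Step 2: d() = 21 * 2 = 42, t() = 21 * 3 = 63.
Step 3: result = 42 + 63 = 105

The answer is 105.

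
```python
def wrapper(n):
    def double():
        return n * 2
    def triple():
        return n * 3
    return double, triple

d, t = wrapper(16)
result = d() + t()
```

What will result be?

Step 1: Both closures capture the same n = 16.
Step 2: d() = 16 * 2 = 32, t() = 16 * 3 = 48.
Step 3: result = 32 + 48 = 80

The answer is 80.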